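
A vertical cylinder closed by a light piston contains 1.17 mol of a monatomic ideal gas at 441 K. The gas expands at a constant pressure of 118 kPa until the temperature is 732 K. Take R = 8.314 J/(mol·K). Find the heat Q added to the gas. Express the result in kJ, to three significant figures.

Q ≈ 7.08 kJ

Isobaric: W = nRΔT = (1.17)(8.314)(291) = 2831 J.
ΔU = nCᵥΔT with Cᵥ = 3R/2: ΔU = (1.17)(12.47)(291) = 4246 J.
Q = ΔU + W = 4246 + 2831 = 7077 J.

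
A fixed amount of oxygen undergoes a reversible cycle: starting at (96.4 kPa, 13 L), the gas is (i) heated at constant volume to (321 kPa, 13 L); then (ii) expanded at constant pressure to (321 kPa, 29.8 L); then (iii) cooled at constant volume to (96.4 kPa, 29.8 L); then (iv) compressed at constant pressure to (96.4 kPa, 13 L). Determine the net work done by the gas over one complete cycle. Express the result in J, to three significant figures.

W_net ≈ 3770 J

Constant-volume legs do no work.
W(ii) = (321)(29.8 − 13) = 5393 J; W(iv) = (96.4)(13 − 29.8) = -1620 J.
W_net = 5393 − 1620 = 3773 J (the clockwise enclosed area).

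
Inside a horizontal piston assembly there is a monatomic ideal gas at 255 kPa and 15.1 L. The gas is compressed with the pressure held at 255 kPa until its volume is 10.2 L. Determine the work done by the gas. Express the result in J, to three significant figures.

W ≈ -1250 J

Isobaric: W = P ΔV.
W = (255 kPa)(10.2 − 15.1 L) = (255)(-4.9) = -1250 J.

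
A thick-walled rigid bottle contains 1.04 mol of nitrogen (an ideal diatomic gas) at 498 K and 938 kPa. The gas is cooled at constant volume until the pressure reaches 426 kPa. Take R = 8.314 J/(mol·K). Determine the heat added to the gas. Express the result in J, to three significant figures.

Q ≈ -5880 J

Constant volume ⇒ W = 0, so Q = ΔU = nCᵥΔT with Cᵥ = 5R/2 = 20.79 J/(mol·K).
At constant V, T₂/T₁ = P₂/P₁ ⇒ ΔT = T₁(P₂/P₁ − 1) = 498·(426/938 − 1) = -271.8 K.
ΔU = (1.04)(20.79)(-271.8) = -5876 J.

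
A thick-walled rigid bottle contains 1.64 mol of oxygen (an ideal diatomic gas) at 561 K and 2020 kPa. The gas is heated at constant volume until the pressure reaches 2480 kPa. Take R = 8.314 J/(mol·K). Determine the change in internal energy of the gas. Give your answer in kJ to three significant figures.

Constant volume ⇒ W = 0, so Q = ΔU = nCᵥΔT with Cᵥ = 5R/2 = 20.79 J/(mol·K).
At constant V, T₂/T₁ = P₂/P₁ ⇒ ΔT = T₁(P₂/P₁ − 1) = 561·(2480/2020 − 1) = 127.8 K.
ΔU = (1.64)(20.79)(127.8) = 4355 J.

ΔU ≈ 4.35 kJ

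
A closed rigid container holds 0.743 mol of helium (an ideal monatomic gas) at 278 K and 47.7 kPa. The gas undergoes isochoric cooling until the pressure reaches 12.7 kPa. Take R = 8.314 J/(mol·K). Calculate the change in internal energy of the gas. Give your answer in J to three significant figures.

Constant volume ⇒ W = 0, so Q = ΔU = nCᵥΔT with Cᵥ = 3R/2 = 12.47 J/(mol·K).
At constant V, T₂/T₁ = P₂/P₁ ⇒ ΔT = T₁(P₂/P₁ − 1) = 278·(12.7/47.7 − 1) = -204 K.
ΔU = (0.743)(12.47)(-204) = -1890 J.

ΔU ≈ -1890 J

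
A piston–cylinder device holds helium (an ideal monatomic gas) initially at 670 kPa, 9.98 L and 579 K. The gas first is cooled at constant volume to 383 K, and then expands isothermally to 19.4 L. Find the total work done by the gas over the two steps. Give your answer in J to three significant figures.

Step 1 (isochoric): W = 0 (constant volume).
After step 1: P = 443.2 kPa (V unchanged).
Step 2 (isothermal): W = P₁V₁ ln(V₂/V₁) = (4423) ln(19.4/9.98) = 2940 J.
W_total = 0 + 2940 = 2940 J.

W_total ≈ 2940 J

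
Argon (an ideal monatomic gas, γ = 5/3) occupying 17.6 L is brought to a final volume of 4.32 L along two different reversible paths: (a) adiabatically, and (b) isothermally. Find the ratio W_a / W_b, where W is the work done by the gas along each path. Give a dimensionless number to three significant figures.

W_a / W_b ≈ 1.66

Path (a) adiabatic: W = P₁V₁(1 − (V₁/V₂)^(γ−1))/(γ−1) → W_a/(P₁V₁) = -2.326.
Path (b) isothermal: W = P₁V₁ ln(V₂/V₁) → W_b/(P₁V₁) = -1.405.
W_a / W_b = -2.326 / -1.405 = 1.656.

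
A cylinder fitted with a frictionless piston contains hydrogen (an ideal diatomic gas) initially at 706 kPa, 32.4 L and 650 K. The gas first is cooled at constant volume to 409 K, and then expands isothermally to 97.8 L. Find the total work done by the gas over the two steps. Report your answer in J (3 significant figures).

W_total ≈ 15900 J

Step 1 (isochoric): W = 0 (constant volume).
After step 1: P = 444.2 kPa (V unchanged).
Step 2 (isothermal): W = P₁V₁ ln(V₂/V₁) = (14393) ln(97.8/32.4) = 15901 J.
W_total = 0 + 15901 = 15901 J.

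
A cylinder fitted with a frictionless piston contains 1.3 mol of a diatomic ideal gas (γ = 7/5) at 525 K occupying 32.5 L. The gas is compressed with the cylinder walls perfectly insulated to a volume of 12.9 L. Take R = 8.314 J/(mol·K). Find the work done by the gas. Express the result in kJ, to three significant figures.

W ≈ -6.34 kJ

Adiabatic: TV^(γ−1) = const with γ = 7/5.
T₂ = T₁ (V₁/V₂)^(γ−1) = 525 × (32.5/12.9)^0.4 = 525 × 1.447 = 759.8 K.
W_by = nCᵥ(T₁ − T₂) = (1.3)(20.79)(525 − 759.8) = -6343 J.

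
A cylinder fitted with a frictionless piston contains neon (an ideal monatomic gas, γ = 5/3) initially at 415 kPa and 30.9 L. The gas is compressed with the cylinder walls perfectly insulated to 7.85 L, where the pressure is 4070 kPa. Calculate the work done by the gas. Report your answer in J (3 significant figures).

W ≈ -28700 J

Adiabatic: W = (P₁V₁ − P₂V₂)/(γ − 1) with γ = 5/3.
P₁V₁ = 12824 J, P₂V₂ = 31950 J.
W = (12824 − 31950) / 0.6667 = -28689 J.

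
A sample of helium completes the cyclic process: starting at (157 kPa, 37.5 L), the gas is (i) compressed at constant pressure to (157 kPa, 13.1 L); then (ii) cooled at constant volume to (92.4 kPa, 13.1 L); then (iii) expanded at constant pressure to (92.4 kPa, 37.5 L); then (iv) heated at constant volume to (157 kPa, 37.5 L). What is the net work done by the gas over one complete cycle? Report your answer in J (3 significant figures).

Constant-volume legs do no work.
W(i) = (157)(13.1 − 37.5) = -3831 J; W(iii) = (92.4)(37.5 − 13.1) = 2255 J.
W_net = -3831 + 2255 = -1576 J (the counter-clockwise enclosed area).

W_net ≈ -1580 J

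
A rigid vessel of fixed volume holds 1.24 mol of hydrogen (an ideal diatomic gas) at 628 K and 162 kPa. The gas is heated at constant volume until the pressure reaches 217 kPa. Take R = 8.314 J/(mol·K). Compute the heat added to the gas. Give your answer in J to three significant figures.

Q ≈ 5500 J

Constant volume ⇒ W = 0, so Q = ΔU = nCᵥΔT with Cᵥ = 5R/2 = 20.79 J/(mol·K).
At constant V, T₂/T₁ = P₂/P₁ ⇒ ΔT = T₁(P₂/P₁ − 1) = 628·(217/162 − 1) = 213.2 K.
ΔU = (1.24)(20.79)(213.2) = 5495 J.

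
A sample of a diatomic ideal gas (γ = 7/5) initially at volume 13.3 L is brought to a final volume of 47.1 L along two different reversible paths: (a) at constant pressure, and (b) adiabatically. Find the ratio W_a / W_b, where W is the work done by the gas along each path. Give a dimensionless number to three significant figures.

Path (a) isobaric: W = P₁(V₂ − V₁) → W_a/(P₁V₁) = 2.541.
Path (b) adiabatic: W = P₁V₁(1 − (V₁/V₂)^(γ−1))/(γ−1) → W_b/(P₁V₁) = 0.9924.
W_a / W_b = 2.541 / 0.9924 = 2.561.

W_a / W_b ≈ 2.56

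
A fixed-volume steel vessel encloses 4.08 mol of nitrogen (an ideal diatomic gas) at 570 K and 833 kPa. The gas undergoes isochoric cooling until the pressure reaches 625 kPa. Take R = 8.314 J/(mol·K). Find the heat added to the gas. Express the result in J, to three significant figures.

Constant volume ⇒ W = 0, so Q = ΔU = nCᵥΔT with Cᵥ = 5R/2 = 20.79 J/(mol·K).
At constant V, T₂/T₁ = P₂/P₁ ⇒ ΔT = T₁(P₂/P₁ − 1) = 570·(625/833 − 1) = -142.3 K.
ΔU = (4.08)(20.79)(-142.3) = -12070 J.

Q ≈ -12100 J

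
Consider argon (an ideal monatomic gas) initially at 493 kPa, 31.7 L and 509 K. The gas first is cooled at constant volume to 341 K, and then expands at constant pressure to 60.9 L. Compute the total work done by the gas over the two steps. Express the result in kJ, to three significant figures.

W_total ≈ 9.64 kJ

Step 1 (isochoric): W = 0 (constant volume).
After step 1: P = 330.3 kPa (V unchanged).
Step 2 (isobaric): W = PΔV = (330.3 kPa)(60.9 − 31.7 L) = 9644 J.
W_total = 0 + 9644 = 9644 J.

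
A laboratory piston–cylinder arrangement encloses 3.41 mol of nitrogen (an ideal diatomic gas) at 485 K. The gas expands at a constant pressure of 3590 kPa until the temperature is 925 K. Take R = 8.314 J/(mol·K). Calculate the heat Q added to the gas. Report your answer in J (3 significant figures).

Q ≈ 43700 J

Isobaric: W = nRΔT = (3.41)(8.314)(440) = 12474 J.
ΔU = nCᵥΔT with Cᵥ = 5R/2: ΔU = (3.41)(20.79)(440) = 31186 J.
Q = ΔU + W = 31186 + 12474 = 43660 J.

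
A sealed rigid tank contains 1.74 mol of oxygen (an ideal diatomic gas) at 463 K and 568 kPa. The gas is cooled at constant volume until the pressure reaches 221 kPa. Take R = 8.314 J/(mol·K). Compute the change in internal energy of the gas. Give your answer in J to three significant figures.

ΔU ≈ -10200 J

Constant volume ⇒ W = 0, so Q = ΔU = nCᵥΔT with Cᵥ = 5R/2 = 20.79 J/(mol·K).
At constant V, T₂/T₁ = P₂/P₁ ⇒ ΔT = T₁(P₂/P₁ − 1) = 463·(221/568 − 1) = -282.9 K.
ΔU = (1.74)(20.79)(-282.9) = -10230 J.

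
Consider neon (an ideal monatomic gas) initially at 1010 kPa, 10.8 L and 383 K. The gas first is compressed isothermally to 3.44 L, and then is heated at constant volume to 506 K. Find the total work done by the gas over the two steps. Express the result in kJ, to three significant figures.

Step 1 (isothermal): W = P₁V₁ ln(V₂/V₁) = (10908) ln(3.44/10.8) = -12480 J.
Step 2 (isochoric): W = 0 (constant volume).
W_total = -12480 + 0 = -12480 J.

W_total ≈ -12.5 kJ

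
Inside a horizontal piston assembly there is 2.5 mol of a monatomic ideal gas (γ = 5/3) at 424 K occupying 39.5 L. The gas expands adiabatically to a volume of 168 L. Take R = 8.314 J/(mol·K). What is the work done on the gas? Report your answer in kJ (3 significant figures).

W ≈ -8.18 kJ

Adiabatic: TV^(γ−1) = const with γ = 5/3.
T₂ = T₁ (V₁/V₂)^(γ−1) = 424 × (39.5/168)^0.667 = 424 × 0.3809 = 161.5 K.
W_by = nCᵥ(T₁ − T₂) = (2.5)(12.47)(424 − 161.5) = 8183 J.
Work on gas = −W_by = -8183 J.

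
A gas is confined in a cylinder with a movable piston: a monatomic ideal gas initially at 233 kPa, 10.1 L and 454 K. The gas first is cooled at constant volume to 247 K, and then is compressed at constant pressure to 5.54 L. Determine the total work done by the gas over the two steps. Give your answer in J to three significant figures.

Step 1 (isochoric): W = 0 (constant volume).
After step 1: P = 126.8 kPa (V unchanged).
Step 2 (isobaric): W = PΔV = (126.8 kPa)(5.54 − 10.1 L) = -578 J.
W_total = 0 − 578 = -578 J.

W_total ≈ -578 J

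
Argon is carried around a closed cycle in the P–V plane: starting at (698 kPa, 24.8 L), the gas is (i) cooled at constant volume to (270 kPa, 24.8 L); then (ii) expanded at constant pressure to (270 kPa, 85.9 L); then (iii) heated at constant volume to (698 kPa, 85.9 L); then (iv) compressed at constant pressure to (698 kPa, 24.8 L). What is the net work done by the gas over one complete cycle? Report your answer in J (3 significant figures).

Constant-volume legs do no work.
W(ii) = (270)(85.9 − 24.8) = 16497 J; W(iv) = (698)(24.8 − 85.9) = -42648 J.
W_net = 16497 − 42648 = -26151 J (the counter-clockwise enclosed area).

W_net ≈ -26200 J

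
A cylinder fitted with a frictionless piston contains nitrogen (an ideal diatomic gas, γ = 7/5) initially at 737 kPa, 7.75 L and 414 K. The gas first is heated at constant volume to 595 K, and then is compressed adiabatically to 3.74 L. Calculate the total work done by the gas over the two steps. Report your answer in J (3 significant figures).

Step 1 (isochoric): W = 0 (constant volume).
After step 1: P = 1059 kPa (V unchanged).
Step 2 (adiabatic): W = (P₁V₁ − P₂V₂)/(γ−1) = (8209 − 10986)/0.4 = -6944 J.
W_total = 0 − 6944 = -6944 J.

W_total ≈ -6940 J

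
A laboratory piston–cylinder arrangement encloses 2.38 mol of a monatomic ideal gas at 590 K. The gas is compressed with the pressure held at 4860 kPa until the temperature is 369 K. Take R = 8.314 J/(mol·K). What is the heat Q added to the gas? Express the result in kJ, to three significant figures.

Isobaric: W = nRΔT = (2.38)(8.314)(-221) = -4373 J.
ΔU = nCᵥΔT with Cᵥ = 3R/2: ΔU = (2.38)(12.47)(-221) = -6559 J.
Q = ΔU + W = -6559 − 4373 = -10932 J.

Q ≈ -10.9 kJ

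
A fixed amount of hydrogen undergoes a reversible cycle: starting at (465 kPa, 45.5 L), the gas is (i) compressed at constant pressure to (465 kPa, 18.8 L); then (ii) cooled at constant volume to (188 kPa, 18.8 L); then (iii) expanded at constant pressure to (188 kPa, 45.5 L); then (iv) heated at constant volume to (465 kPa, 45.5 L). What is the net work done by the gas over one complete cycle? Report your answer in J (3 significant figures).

W_net ≈ -7400 J

Constant-volume legs do no work.
W(i) = (465)(18.8 − 45.5) = -12416 J; W(iii) = (188)(45.5 − 18.8) = 5020 J.
W_net = -12416 + 5020 = -7396 J (the counter-clockwise enclosed area).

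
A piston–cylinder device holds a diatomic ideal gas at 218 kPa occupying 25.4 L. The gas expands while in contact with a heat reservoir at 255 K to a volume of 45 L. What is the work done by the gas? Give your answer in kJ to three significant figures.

Isothermal: W = nRT ln(V₂/V₁) = P₁V₁ ln(V₂/V₁).
P₁V₁ = (218 kPa)(25.4 L) = 5537 J.
W = 5537 × ln(45/25.4) = 5537 × 0.5719
W_by_gas = 3167 J.

W ≈ 3.17 kJ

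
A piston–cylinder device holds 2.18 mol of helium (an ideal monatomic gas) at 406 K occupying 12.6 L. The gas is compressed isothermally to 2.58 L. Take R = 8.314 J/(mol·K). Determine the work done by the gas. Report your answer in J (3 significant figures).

Isothermal: W = nRT ln(V₂/V₁).
W = (2.18)(8.314)(406) × ln(2.58/12.6)
  = 7359 × -1.586
W_by_gas = -11670 J.

W ≈ -11700 J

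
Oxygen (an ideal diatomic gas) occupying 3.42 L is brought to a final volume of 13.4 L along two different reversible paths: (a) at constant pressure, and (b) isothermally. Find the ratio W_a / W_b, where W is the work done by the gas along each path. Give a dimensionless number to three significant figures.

Path (a) isobaric: W = P₁(V₂ − V₁) → W_a/(P₁V₁) = 2.918.
Path (b) isothermal: W = P₁V₁ ln(V₂/V₁) → W_b/(P₁V₁) = 1.366.
W_a / W_b = 2.918 / 1.366 = 2.137.

W_a / W_b ≈ 2.14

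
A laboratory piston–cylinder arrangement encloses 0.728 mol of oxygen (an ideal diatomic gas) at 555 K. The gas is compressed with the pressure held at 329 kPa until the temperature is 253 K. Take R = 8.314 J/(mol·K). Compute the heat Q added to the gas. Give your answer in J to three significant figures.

Isobaric: W = nRΔT = (0.728)(8.314)(-302) = -1828 J.
ΔU = nCᵥΔT with Cᵥ = 5R/2: ΔU = (0.728)(20.79)(-302) = -4570 J.
Q = ΔU + W = -4570 − 1828 = -6398 J.

Q ≈ -6400 J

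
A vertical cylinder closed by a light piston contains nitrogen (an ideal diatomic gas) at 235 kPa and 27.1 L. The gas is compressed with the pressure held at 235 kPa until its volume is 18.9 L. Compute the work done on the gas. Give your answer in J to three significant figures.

Isobaric: W = P ΔV.
W = (235 kPa)(18.9 − 27.1 L) = (235)(-8.2) = -1927 J.
Work on gas = −W_by = 1927 J.

W ≈ 1930 J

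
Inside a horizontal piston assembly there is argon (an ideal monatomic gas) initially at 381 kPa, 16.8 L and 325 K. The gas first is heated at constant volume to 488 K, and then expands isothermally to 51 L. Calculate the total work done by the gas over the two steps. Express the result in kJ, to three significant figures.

Step 1 (isochoric): W = 0 (constant volume).
After step 1: P = 572.1 kPa (V unchanged).
Step 2 (isothermal): W = P₁V₁ ln(V₂/V₁) = (9611) ln(51/16.8) = 10673 J.
W_total = 0 + 10673 = 10673 J.

W_total ≈ 10.7 kJ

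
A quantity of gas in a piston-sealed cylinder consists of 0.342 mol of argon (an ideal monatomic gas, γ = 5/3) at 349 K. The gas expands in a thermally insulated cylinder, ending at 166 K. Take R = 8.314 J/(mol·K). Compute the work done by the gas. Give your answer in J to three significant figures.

Adiabatic ⇒ Q = 0, so W_by = −ΔU = nCᵥ(T₁ − T₂).
Cᵥ = 3R/2 = 12.47 J/(mol·K).
W = (0.342)(12.47)(349 − 166) = 780.5 J.

W ≈ 781 J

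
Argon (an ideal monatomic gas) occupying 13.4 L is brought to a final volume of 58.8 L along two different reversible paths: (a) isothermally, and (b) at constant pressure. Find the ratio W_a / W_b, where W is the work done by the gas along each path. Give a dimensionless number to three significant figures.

Path (a) isothermal: W = P₁V₁ ln(V₂/V₁) → W_a/(P₁V₁) = 1.479.
Path (b) isobaric: W = P₁(V₂ − V₁) → W_b/(P₁V₁) = 3.388.
W_a / W_b = 1.479 / 3.388 = 0.4365.

W_a / W_b ≈ 0.436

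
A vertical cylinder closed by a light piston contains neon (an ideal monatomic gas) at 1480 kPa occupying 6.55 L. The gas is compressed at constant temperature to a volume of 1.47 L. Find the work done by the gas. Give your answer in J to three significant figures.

W ≈ -14500 J

Isothermal: W = nRT ln(V₂/V₁) = P₁V₁ ln(V₂/V₁).
P₁V₁ = (1480 kPa)(6.55 L) = 9694 J.
W = 9694 × ln(1.47/6.55) = 9694 × -1.494
W_by_gas = -14485 J.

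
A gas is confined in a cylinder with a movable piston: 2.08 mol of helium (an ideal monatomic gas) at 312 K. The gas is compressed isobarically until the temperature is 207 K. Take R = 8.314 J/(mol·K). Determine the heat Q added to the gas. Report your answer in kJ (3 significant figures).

Q ≈ -4.54 kJ

Isobaric: W = nRΔT = (2.08)(8.314)(-105) = -1816 J.
ΔU = nCᵥΔT with Cᵥ = 3R/2: ΔU = (2.08)(12.47)(-105) = -2724 J.
Q = ΔU + W = -2724 − 1816 = -4539 J.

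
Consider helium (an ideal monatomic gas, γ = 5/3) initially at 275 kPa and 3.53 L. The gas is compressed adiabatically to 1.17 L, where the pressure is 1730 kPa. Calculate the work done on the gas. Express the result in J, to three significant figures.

Adiabatic: W = (P₁V₁ − P₂V₂)/(γ − 1) with γ = 5/3.
P₁V₁ = 970.8 J, P₂V₂ = 2024 J.
W = (970.8 − 2024) / 0.6667 = -1580 J.
Work on gas = −W_by = 1580 J.

W ≈ 1580 J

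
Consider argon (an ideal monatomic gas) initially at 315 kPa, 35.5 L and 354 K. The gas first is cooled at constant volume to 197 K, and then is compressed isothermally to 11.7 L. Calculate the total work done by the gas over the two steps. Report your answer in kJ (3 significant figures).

Step 1 (isochoric): W = 0 (constant volume).
After step 1: P = 175.3 kPa (V unchanged).
Step 2 (isothermal): W = P₁V₁ ln(V₂/V₁) = (6223) ln(11.7/35.5) = -6907 J.
W_total = 0 − 6907 = -6907 J.

W_total ≈ -6.91 kJ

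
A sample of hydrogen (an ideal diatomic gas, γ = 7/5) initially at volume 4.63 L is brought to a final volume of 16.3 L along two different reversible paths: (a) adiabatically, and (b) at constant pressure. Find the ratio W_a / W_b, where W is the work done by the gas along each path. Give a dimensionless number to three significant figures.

W_a / W_b ≈ 0.392

Path (a) adiabatic: W = P₁V₁(1 − (V₁/V₂)^(γ−1))/(γ−1) → W_a/(P₁V₁) = 0.9889.
Path (b) isobaric: W = P₁(V₂ − V₁) → W_b/(P₁V₁) = 2.521.
W_a / W_b = 0.9889 / 2.521 = 0.3923.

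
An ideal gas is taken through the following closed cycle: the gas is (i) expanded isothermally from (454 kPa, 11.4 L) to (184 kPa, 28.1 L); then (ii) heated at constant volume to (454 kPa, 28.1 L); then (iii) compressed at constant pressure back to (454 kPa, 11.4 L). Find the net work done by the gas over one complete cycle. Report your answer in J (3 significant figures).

Leg (i): W = PᵢVᵢ ln(V_f/Vᵢ) = (5176) ln(28.1/11.4) = 4669 J.
Leg (ii): W = 0.
Leg (iii): W = PΔV = (454)(11.4 − 28.1) = -7582 J.
W_net = 4669 − 7582 = -2913 J.

W_net ≈ -2910 J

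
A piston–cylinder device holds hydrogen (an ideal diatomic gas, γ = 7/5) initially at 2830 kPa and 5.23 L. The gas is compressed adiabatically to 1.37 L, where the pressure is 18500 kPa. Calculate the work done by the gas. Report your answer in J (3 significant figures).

W ≈ -26400 J

Adiabatic: W = (P₁V₁ − P₂V₂)/(γ − 1) with γ = 7/5.
P₁V₁ = 14801 J, P₂V₂ = 25345 J.
W = (14801 − 25345) / 0.4 = -26360 J.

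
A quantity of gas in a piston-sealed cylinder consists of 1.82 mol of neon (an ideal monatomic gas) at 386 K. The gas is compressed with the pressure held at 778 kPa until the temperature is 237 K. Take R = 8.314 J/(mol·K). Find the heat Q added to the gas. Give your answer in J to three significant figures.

Q ≈ -5640 J

Isobaric: W = nRΔT = (1.82)(8.314)(-149) = -2255 J.
ΔU = nCᵥΔT with Cᵥ = 3R/2: ΔU = (1.82)(12.47)(-149) = -3382 J.
Q = ΔU + W = -3382 − 2255 = -5636 J.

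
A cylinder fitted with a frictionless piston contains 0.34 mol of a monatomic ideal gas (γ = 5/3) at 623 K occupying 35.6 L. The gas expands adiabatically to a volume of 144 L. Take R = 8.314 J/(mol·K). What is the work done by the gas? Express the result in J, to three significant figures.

Adiabatic: TV^(γ−1) = const with γ = 5/3.
T₂ = T₁ (V₁/V₂)^(γ−1) = 623 × (35.6/144)^0.667 = 623 × 0.3939 = 245.4 K.
W_by = nCᵥ(T₁ − T₂) = (0.34)(12.47)(623 − 245.4) = 1601 J.

W ≈ 1600 J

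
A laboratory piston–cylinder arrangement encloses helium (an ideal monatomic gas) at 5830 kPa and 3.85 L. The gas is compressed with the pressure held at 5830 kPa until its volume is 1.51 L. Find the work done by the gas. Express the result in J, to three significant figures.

Isobaric: W = P ΔV.
W = (5830 kPa)(1.51 − 3.85 L) = (5830)(-2.34) = -13642 J.

W ≈ -13600 J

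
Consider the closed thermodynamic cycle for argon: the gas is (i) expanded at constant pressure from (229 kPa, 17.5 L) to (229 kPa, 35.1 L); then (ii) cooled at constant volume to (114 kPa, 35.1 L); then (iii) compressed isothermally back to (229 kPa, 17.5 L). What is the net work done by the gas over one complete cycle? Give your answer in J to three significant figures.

Leg (i): W = PΔV = (229)(35.1 − 17.5) = 4030 J.
Leg (ii): W = 0.
Leg (iii): W = PᵢVᵢ ln(V_f/Vᵢ) = (4001) ln(17.5/35.1) = -2785 J.
W_net = 4030 − 2785 = 1245 J.

W_net ≈ 1250 J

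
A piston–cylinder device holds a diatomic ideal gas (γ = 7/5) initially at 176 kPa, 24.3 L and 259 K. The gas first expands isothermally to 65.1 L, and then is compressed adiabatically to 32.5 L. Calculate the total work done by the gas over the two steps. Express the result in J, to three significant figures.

Step 1 (isothermal): W = P₁V₁ ln(V₂/V₁) = (4277) ln(65.1/24.3) = 4215 J.
After step 1: P = 65.7 kPa, V = 65.1 L, T = 259 K.
Step 2 (adiabatic): W = (P₁V₁ − P₂V₂)/(γ−1) = (4277 − 5647)/0.4 = -3425 J.
W_total = 4215 − 3425 = 789.7 J.

W_total ≈ 790 J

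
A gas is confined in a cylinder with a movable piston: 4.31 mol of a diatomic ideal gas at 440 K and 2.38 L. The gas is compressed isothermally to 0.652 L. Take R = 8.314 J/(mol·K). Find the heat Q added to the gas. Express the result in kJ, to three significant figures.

Q ≈ -20.4 kJ

Isothermal ⇒ ΔU = 0, so Q = W = nRT ln(V₂/V₁).
Q = (4.31)(8.314)(440) ln(0.652/2.38) = 15767 × -1.295 = -20415 J.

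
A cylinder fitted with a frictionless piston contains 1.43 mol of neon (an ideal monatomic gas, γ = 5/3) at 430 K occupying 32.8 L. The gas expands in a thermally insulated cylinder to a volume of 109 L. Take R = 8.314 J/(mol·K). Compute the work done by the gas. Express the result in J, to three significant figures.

Adiabatic: TV^(γ−1) = const with γ = 5/3.
T₂ = T₁ (V₁/V₂)^(γ−1) = 430 × (32.8/109)^0.667 = 430 × 0.4491 = 193.1 K.
W_by = nCᵥ(T₁ − T₂) = (1.43)(12.47)(430 − 193.1) = 4225 J.

W ≈ 4220 J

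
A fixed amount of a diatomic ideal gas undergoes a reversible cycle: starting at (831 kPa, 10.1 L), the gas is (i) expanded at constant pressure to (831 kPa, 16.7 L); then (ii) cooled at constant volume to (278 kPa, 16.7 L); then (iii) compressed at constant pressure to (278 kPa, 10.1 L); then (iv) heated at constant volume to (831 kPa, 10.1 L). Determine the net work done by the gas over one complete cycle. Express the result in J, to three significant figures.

Constant-volume legs do no work.
W(i) = (831)(16.7 − 10.1) = 5485 J; W(iii) = (278)(10.1 − 16.7) = -1835 J.
W_net = 5485 − 1835 = 3650 J (the clockwise enclosed area).

W_net ≈ 3650 J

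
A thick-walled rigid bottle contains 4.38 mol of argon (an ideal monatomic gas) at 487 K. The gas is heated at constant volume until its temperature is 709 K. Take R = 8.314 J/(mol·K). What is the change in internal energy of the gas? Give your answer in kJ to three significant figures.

ΔU ≈ 12.1 kJ

Constant volume ⇒ W = 0, so Q = ΔU = nCᵥΔT with Cᵥ = 3R/2 = 12.47 J/(mol·K).
ΔU = (4.38)(12.47)(709 − 487) = 12126 J.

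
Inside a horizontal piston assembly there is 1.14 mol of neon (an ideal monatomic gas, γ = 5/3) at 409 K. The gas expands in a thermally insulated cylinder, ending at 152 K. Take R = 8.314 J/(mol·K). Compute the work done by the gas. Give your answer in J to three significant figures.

W ≈ 3650 J

Adiabatic ⇒ Q = 0, so W_by = −ΔU = nCᵥ(T₁ − T₂).
Cᵥ = 3R/2 = 12.47 J/(mol·K).
W = (1.14)(12.47)(409 − 152) = 3654 J.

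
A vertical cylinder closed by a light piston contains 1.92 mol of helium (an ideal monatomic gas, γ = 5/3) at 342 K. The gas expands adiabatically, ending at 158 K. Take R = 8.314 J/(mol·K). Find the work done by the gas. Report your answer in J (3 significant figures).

Adiabatic ⇒ Q = 0, so W_by = −ΔU = nCᵥ(T₁ − T₂).
Cᵥ = 3R/2 = 12.47 J/(mol·K).
W = (1.92)(12.47)(342 − 158) = 4406 J.

W ≈ 4410 J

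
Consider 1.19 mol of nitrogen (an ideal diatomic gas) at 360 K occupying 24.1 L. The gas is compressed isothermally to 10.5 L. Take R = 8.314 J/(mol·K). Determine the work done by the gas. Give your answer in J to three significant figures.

Isothermal: W = nRT ln(V₂/V₁).
W = (1.19)(8.314)(360) × ln(10.5/24.1)
  = 3562 × -0.8308
W_by_gas = -2959 J.

W ≈ -2960 J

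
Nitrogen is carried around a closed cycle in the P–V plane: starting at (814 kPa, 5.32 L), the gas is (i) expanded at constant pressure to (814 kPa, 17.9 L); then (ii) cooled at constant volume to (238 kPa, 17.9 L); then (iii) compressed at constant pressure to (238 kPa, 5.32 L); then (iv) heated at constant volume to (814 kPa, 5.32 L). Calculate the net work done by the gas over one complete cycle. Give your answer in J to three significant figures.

W_net ≈ 7250 J

Constant-volume legs do no work.
W(i) = (814)(17.9 − 5.32) = 10240 J; W(iii) = (238)(5.32 − 17.9) = -2994 J.
W_net = 10240 − 2994 = 7246 J (the clockwise enclosed area).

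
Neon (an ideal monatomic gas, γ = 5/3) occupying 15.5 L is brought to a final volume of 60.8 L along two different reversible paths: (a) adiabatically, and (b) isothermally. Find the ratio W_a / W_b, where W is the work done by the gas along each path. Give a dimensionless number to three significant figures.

W_a / W_b ≈ 0.656

Path (a) adiabatic: W = P₁V₁(1 − (V₁/V₂)^(γ−1))/(γ−1) → W_a/(P₁V₁) = 0.8969.
Path (b) isothermal: W = P₁V₁ ln(V₂/V₁) → W_b/(P₁V₁) = 1.367.
W_a / W_b = 0.8969 / 1.367 = 0.6562.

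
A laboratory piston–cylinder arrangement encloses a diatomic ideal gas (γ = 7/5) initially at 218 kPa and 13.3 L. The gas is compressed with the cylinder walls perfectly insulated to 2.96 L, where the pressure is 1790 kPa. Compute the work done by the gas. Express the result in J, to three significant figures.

W ≈ -6000 J

Adiabatic: W = (P₁V₁ − P₂V₂)/(γ − 1) with γ = 7/5.
P₁V₁ = 2899 J, P₂V₂ = 5298 J.
W = (2899 − 5298) / 0.4 = -5998 J.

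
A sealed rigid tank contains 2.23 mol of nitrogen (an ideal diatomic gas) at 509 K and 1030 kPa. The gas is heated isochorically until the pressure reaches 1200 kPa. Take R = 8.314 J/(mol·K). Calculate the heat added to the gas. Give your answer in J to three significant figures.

Constant volume ⇒ W = 0, so Q = ΔU = nCᵥΔT with Cᵥ = 5R/2 = 20.79 J/(mol·K).
At constant V, T₂/T₁ = P₂/P₁ ⇒ ΔT = T₁(P₂/P₁ − 1) = 509·(1200/1030 − 1) = 84.01 K.
ΔU = (2.23)(20.79)(84.01) = 3894 J.

Q ≈ 3890 J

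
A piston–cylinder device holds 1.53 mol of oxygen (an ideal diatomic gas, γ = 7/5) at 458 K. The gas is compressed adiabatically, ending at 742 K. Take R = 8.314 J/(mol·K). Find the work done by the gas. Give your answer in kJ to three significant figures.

W ≈ -9.03 kJ

Adiabatic ⇒ Q = 0, so W_by = −ΔU = nCᵥ(T₁ − T₂).
Cᵥ = 5R/2 = 20.79 J/(mol·K).
W = (1.53)(20.79)(458 − 742) = -9031 J.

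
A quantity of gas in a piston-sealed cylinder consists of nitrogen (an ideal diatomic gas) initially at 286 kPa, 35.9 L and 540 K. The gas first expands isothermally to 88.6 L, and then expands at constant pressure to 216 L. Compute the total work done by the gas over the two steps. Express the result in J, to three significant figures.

W_total ≈ 24000 J

Step 1 (isothermal): W = P₁V₁ ln(V₂/V₁) = (10267) ln(88.6/35.9) = 9276 J.
After step 1: P = 115.9 kPa, V = 88.6 L, T = 540 K.
Step 2 (isobaric): W = PΔV = (115.9 kPa)(216 − 88.6 L) = 14764 J.
W_total = 9276 + 14764 = 24039 J.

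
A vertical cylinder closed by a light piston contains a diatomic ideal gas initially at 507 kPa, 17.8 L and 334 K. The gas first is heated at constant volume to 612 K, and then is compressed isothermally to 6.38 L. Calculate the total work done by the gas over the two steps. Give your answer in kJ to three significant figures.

Step 1 (isochoric): W = 0 (constant volume).
After step 1: P = 929 kPa (V unchanged).
Step 2 (isothermal): W = P₁V₁ ln(V₂/V₁) = (16536) ln(6.38/17.8) = -16967 J.
W_total = 0 − 16967 = -16967 J.

W_total ≈ -17.0 kJ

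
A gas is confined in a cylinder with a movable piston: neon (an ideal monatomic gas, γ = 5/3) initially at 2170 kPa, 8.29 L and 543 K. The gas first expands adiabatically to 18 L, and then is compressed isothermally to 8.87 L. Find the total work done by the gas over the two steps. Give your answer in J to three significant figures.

Step 1 (adiabatic): W = (P₁V₁ − P₂V₂)/(γ−1) = (17989 − 10728)/0.667 = 10891 J.
After step 1: P = 596 kPa, V = 18 L, T = 323.8 K.
Step 2 (isothermal): W = P₁V₁ ln(V₂/V₁) = (10728) ln(8.87/18) = -7592 J.
W_total = 10891 − 7592 = 3299 J.

W_total ≈ 3300 J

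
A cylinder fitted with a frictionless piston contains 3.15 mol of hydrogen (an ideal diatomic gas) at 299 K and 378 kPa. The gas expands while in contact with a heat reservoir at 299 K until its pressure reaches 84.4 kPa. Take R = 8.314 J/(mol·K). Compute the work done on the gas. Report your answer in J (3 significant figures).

Isothermal process: W = nRT ln(V₂/V₁) = nRT ln(P₁/P₂).
W = (3.15)(8.314)(299) × ln(378/84.4)
  = 7831 × ln(4.479) = 7831 × 1.499
W_by_gas = 11741 J; work on gas = −W_by = -11741 J.

W ≈ -11700 J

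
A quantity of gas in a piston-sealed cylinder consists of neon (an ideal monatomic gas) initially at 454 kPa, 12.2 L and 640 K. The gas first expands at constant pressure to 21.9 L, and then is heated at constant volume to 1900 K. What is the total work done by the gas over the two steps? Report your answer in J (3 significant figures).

Step 1 (isobaric): W = PΔV = (454 kPa)(21.9 − 12.2 L) = 4404 J.
Step 2 (isochoric): W = 0 (constant volume).
W_total = 4404 + 0 = 4404 J.

W_total ≈ 4400 J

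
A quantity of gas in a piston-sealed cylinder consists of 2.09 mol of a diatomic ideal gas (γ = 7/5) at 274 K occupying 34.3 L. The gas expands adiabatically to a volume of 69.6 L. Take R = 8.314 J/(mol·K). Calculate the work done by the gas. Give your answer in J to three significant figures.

Adiabatic: TV^(γ−1) = const with γ = 7/5.
T₂ = T₁ (V₁/V₂)^(γ−1) = 274 × (34.3/69.6)^0.4 = 274 × 0.7535 = 206.5 K.
W_by = nCᵥ(T₁ − T₂) = (2.09)(20.79)(274 − 206.5) = 2934 J.

W ≈ 2930 J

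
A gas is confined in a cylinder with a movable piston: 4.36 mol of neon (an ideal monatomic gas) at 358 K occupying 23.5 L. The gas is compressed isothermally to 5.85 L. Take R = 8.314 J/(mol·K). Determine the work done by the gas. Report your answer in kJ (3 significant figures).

W ≈ -18.0 kJ

Isothermal: W = nRT ln(V₂/V₁).
W = (4.36)(8.314)(358) × ln(5.85/23.5)
  = 12977 × -1.391
W_by_gas = -18045 J.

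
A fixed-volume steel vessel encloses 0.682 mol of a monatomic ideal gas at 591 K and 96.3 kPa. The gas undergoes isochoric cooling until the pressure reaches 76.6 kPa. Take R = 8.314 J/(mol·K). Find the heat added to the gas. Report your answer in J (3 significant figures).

Constant volume ⇒ W = 0, so Q = ΔU = nCᵥΔT with Cᵥ = 3R/2 = 12.47 J/(mol·K).
At constant V, T₂/T₁ = P₂/P₁ ⇒ ΔT = T₁(P₂/P₁ − 1) = 591·(76.6/96.3 − 1) = -120.9 K.
ΔU = (0.682)(12.47)(-120.9) = -1028 J.

Q ≈ -1030 J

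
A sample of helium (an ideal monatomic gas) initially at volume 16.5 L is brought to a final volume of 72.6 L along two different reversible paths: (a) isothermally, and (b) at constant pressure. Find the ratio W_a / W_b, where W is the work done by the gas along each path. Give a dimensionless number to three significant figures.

W_a / W_b ≈ 0.436

Path (a) isothermal: W = P₁V₁ ln(V₂/V₁) → W_a/(P₁V₁) = 1.482.
Path (b) isobaric: W = P₁(V₂ − V₁) → W_b/(P₁V₁) = 3.4.
W_a / W_b = 1.482 / 3.4 = 0.4358.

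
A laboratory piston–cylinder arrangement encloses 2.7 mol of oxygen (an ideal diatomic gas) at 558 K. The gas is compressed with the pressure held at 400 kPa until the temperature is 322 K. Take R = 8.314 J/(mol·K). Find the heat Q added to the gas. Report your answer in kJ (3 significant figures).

Q ≈ -18.5 kJ

Isobaric: W = nRΔT = (2.7)(8.314)(-236) = -5298 J.
ΔU = nCᵥΔT with Cᵥ = 5R/2: ΔU = (2.7)(20.79)(-236) = -13244 J.
Q = ΔU + W = -13244 − 5298 = -18542 J.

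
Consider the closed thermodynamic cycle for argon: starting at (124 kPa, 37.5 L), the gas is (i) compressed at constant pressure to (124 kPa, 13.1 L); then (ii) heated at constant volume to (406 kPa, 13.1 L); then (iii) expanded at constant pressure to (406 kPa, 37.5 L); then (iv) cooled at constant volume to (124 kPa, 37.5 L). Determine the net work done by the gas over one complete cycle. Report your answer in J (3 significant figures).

Constant-volume legs do no work.
W(i) = (124)(13.1 − 37.5) = -3026 J; W(iii) = (406)(37.5 − 13.1) = 9906 J.
W_net = -3026 + 9906 = 6881 J (the clockwise enclosed area).

W_net ≈ 6880 J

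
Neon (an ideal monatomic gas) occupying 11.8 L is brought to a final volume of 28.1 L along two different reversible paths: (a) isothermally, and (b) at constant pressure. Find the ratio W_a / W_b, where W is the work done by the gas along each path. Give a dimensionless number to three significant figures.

W_a / W_b ≈ 0.628

Path (a) isothermal: W = P₁V₁ ln(V₂/V₁) → W_a/(P₁V₁) = 0.8677.
Path (b) isobaric: W = P₁(V₂ − V₁) → W_b/(P₁V₁) = 1.381.
W_a / W_b = 0.8677 / 1.381 = 0.6281.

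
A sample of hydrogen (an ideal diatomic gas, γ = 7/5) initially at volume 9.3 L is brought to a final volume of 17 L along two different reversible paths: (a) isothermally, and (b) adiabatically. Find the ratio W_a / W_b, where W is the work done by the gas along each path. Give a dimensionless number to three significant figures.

W_a / W_b ≈ 1.13

Path (a) isothermal: W = P₁V₁ ln(V₂/V₁) → W_a/(P₁V₁) = 0.6032.
Path (b) adiabatic: W = P₁V₁(1 − (V₁/V₂)^(γ−1))/(γ−1) → W_b/(P₁V₁) = 0.5359.
W_a / W_b = 0.6032 / 0.5359 = 1.125.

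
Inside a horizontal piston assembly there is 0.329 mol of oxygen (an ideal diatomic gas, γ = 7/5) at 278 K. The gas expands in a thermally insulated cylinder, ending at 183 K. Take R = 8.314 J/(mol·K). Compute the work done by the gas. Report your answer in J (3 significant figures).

Adiabatic ⇒ Q = 0, so W_by = −ΔU = nCᵥ(T₁ − T₂).
Cᵥ = 5R/2 = 20.79 J/(mol·K).
W = (0.329)(20.79)(278 − 183) = 649.6 J.

W ≈ 650 J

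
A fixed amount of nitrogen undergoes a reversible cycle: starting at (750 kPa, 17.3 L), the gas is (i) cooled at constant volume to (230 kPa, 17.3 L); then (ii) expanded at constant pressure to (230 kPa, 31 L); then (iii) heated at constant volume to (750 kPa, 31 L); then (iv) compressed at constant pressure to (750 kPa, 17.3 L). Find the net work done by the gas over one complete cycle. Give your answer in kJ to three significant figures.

W_net ≈ -7.12 kJ

Constant-volume legs do no work.
W(ii) = (230)(31 − 17.3) = 3151 J; W(iv) = (750)(17.3 − 31) = -10275 J.
W_net = 3151 − 10275 = -7124 J (the counter-clockwise enclosed area).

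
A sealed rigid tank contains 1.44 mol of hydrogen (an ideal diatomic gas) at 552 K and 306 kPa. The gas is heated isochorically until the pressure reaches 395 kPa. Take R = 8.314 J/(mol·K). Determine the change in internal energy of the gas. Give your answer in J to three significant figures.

ΔU ≈ 4810 J

Constant volume ⇒ W = 0, so Q = ΔU = nCᵥΔT with Cᵥ = 5R/2 = 20.79 J/(mol·K).
At constant V, T₂/T₁ = P₂/P₁ ⇒ ΔT = T₁(P₂/P₁ − 1) = 552·(395/306 − 1) = 160.5 K.
ΔU = (1.44)(20.79)(160.5) = 4805 J.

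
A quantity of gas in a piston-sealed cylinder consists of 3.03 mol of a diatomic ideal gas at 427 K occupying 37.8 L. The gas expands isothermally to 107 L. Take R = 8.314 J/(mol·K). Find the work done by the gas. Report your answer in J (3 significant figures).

W ≈ 11200 J

Isothermal: W = nRT ln(V₂/V₁).
W = (3.03)(8.314)(427) × ln(107/37.8)
  = 10757 × 1.041
W_by_gas = 11193 J.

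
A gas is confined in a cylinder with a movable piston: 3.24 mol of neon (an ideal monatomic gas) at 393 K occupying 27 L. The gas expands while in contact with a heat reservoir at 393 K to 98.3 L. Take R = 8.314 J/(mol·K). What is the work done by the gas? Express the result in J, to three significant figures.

Isothermal: W = nRT ln(V₂/V₁).
W = (3.24)(8.314)(393) × ln(98.3/27)
  = 10586 × 1.292
W_by_gas = 13680 J.

W ≈ 13700 J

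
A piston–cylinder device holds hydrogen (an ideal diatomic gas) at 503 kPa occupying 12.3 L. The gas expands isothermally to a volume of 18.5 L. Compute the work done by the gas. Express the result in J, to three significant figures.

Isothermal: W = nRT ln(V₂/V₁) = P₁V₁ ln(V₂/V₁).
P₁V₁ = (503 kPa)(12.3 L) = 6187 J.
W = 6187 × ln(18.5/12.3) = 6187 × 0.4082
W_by_gas = 2525 J.

W ≈ 2530 J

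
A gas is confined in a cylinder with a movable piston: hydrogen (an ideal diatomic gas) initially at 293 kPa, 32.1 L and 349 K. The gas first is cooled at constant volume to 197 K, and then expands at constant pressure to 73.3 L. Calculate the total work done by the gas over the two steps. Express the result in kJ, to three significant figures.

Step 1 (isochoric): W = 0 (constant volume).
After step 1: P = 165.4 kPa (V unchanged).
Step 2 (isobaric): W = PΔV = (165.4 kPa)(73.3 − 32.1 L) = 6814 J.
W_total = 0 + 6814 = 6814 J.

W_total ≈ 6.81 kJ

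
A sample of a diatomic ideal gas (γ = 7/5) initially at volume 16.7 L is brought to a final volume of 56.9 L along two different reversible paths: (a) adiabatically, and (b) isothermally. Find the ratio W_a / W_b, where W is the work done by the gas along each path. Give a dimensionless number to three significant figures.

W_a / W_b ≈ 0.790

Path (a) adiabatic: W = P₁V₁(1 − (V₁/V₂)^(γ−1))/(γ−1) → W_a/(P₁V₁) = 0.969.
Path (b) isothermal: W = P₁V₁ ln(V₂/V₁) → W_b/(P₁V₁) = 1.226.
W_a / W_b = 0.969 / 1.226 = 0.7904.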